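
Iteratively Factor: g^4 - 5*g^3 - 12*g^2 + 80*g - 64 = (g - 4)*(g^3 - g^2 - 16*g + 16) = (g - 4)^2*(g^2 + 3*g - 4) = (g - 4)^2*(g + 4)*(g - 1)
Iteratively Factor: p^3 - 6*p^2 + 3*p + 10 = (p - 2)*(p^2 - 4*p - 5) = (p - 5)*(p - 2)*(p + 1)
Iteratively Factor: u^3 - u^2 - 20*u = (u + 4)*(u^2 - 5*u) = (u - 5)*(u + 4)*(u)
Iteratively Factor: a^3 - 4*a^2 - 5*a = (a + 1)*(a^2 - 5*a) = a*(a + 1)*(a - 5)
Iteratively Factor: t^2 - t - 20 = (t + 4)*(t - 5)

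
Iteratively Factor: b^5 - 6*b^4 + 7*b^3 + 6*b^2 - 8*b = (b)*(b^4 - 6*b^3 + 7*b^2 + 6*b - 8) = b*(b - 2)*(b^3 - 4*b^2 - b + 4) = b*(b - 4)*(b - 2)*(b^2 - 1) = b*(b - 4)*(b - 2)*(b - 1)*(b + 1)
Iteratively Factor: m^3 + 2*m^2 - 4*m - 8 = (m + 2)*(m^2 - 4) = (m + 2)^2*(m - 2)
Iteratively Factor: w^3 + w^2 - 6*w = (w + 3)*(w^2 - 2*w) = (w - 2)*(w + 3)*(w)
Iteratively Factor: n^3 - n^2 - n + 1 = (n + 1)*(n^2 - 2*n + 1) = (n - 1)*(n + 1)*(n - 1)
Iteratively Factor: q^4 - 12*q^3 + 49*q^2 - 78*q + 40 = (q - 2)*(q^3 - 10*q^2 + 29*q - 20) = (q - 5)*(q - 2)*(q^2 - 5*q + 4) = (q - 5)*(q - 4)*(q - 2)*(q - 1)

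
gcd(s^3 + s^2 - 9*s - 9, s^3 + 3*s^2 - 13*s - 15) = s^2 - 2*s - 3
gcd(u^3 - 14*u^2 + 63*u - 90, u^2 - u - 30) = u - 6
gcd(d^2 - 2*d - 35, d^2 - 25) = d + 5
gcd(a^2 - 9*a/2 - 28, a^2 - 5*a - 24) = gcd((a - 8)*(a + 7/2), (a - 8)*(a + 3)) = a - 8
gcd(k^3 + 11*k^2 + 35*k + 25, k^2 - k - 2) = k + 1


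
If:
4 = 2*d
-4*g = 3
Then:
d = 2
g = -3/4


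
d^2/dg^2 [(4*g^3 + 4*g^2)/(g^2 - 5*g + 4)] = 16*(13*g^3 - 36*g^2 + 24*g + 8)/(g^6 - 15*g^5 + 87*g^4 - 245*g^3 + 348*g^2 - 240*g + 64)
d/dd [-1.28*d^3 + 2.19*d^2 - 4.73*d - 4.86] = -3.84*d^2 + 4.38*d - 4.73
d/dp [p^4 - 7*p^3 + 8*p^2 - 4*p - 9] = 4*p^3 - 21*p^2 + 16*p - 4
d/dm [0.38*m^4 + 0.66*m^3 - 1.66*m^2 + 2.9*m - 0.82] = 1.52*m^3 + 1.98*m^2 - 3.32*m + 2.9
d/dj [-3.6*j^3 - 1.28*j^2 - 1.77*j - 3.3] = -10.8*j^2 - 2.56*j - 1.77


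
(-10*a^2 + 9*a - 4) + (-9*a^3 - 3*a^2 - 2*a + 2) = -9*a^3 - 13*a^2 + 7*a - 2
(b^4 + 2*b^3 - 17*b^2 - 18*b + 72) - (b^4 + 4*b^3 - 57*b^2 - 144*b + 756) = -2*b^3 + 40*b^2 + 126*b - 684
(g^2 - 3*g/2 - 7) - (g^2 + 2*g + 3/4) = -7*g/2 - 31/4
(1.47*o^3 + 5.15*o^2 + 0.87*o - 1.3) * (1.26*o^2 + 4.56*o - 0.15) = 1.8522*o^5 + 13.1922*o^4 + 24.3597*o^3 + 1.5567*o^2 - 6.0585*o + 0.195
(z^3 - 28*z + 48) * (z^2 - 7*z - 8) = z^5 - 7*z^4 - 36*z^3 + 244*z^2 - 112*z - 384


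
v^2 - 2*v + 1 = (v - 1)^2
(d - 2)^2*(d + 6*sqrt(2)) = d^3 - 4*d^2 + 6*sqrt(2)*d^2 - 24*sqrt(2)*d + 4*d + 24*sqrt(2)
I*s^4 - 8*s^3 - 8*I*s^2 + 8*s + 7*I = (s + 1)*(s + I)*(s + 7*I)*(I*s - I)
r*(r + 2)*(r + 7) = r^3 + 9*r^2 + 14*r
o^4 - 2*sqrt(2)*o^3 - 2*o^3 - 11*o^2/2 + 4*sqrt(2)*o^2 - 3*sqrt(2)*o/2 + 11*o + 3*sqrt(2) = (o - 2)*(o - 3*sqrt(2))*(o + sqrt(2)/2)^2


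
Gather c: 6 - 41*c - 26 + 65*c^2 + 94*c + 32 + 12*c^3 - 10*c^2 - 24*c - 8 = 12*c^3 + 55*c^2 + 29*c + 4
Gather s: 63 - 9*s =63 - 9*s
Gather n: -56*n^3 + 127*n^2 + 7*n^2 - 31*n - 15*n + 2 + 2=-56*n^3 + 134*n^2 - 46*n + 4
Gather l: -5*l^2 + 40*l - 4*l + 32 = -5*l^2 + 36*l + 32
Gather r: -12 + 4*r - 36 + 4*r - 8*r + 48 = 0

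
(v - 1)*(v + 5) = v^2 + 4*v - 5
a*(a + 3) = a^2 + 3*a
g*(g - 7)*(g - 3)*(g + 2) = g^4 - 8*g^3 + g^2 + 42*g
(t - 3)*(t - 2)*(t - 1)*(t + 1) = t^4 - 5*t^3 + 5*t^2 + 5*t - 6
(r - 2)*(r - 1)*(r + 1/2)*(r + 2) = r^4 - r^3/2 - 9*r^2/2 + 2*r + 2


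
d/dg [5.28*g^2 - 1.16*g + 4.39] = 10.56*g - 1.16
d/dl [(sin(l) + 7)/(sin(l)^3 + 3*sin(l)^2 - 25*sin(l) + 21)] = 2*(2 - sin(l))*cos(l)/((sin(l) - 3)^2*(sin(l) - 1)^2)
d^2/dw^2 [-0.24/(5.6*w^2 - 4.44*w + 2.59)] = (15.0528*w^2 - 11.93472*w - 0.24*(11.2*w - 4.44)*(22.4*w - 8.88) + 6.96192)/(5.6*w^2 - 4.44*w + 2.59)^3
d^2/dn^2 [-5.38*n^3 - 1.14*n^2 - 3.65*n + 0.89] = -32.28*n - 2.28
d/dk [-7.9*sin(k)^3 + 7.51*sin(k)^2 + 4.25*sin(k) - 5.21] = (-23.7*sin(k)^2 + 15.02*sin(k) + 4.25)*cos(k)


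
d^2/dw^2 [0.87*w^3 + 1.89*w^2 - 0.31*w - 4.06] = 5.22*w + 3.78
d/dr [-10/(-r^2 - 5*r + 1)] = 10*(-2*r - 5)/(r^2 + 5*r - 1)^2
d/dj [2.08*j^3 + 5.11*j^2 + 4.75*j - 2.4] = 6.24*j^2 + 10.22*j + 4.75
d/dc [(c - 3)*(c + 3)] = 2*c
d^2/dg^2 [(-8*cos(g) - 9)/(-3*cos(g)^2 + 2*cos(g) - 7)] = 4*(324*(1 - cos(2*g))^2*cos(g) + 186*(1 - cos(2*g))^2 + 1657*cos(g) - 350*cos(2*g) - 369*cos(3*g) - 72*cos(5*g) - 930)/(4*cos(g) - 3*cos(2*g) - 17)^3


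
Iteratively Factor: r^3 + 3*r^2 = (r + 3)*(r^2) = r*(r + 3)*(r)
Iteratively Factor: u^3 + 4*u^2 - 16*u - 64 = (u - 4)*(u^2 + 8*u + 16) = (u - 4)*(u + 4)*(u + 4)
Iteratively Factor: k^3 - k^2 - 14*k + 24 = (k - 3)*(k^2 + 2*k - 8) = (k - 3)*(k + 4)*(k - 2)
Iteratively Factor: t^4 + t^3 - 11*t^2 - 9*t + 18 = (t - 3)*(t^3 + 4*t^2 + t - 6) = (t - 3)*(t + 2)*(t^2 + 2*t - 3) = (t - 3)*(t + 2)*(t + 3)*(t - 1)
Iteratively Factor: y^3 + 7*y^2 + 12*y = (y)*(y^2 + 7*y + 12) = y*(y + 3)*(y + 4)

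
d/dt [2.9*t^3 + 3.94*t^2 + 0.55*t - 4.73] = 8.7*t^2 + 7.88*t + 0.55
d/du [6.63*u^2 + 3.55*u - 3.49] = 13.26*u + 3.55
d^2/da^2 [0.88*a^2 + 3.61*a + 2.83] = 1.76000000000000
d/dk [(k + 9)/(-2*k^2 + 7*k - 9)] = (-2*k^2 + 7*k + (k + 9)*(4*k - 7) - 9)/(2*k^2 - 7*k + 9)^2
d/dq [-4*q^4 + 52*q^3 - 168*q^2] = 4*q*(-4*q^2 + 39*q - 84)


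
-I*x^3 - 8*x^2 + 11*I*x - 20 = (x - 5*I)*(x - 4*I)*(-I*x + 1)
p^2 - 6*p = p*(p - 6)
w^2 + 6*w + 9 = (w + 3)^2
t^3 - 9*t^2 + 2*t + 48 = (t - 8)*(t - 3)*(t + 2)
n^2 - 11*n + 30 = (n - 6)*(n - 5)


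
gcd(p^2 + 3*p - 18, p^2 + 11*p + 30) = p + 6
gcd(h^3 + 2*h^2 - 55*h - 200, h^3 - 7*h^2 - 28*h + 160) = h^2 - 3*h - 40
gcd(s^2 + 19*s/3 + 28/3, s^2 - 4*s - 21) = 1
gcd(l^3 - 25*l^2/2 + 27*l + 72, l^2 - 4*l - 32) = l - 8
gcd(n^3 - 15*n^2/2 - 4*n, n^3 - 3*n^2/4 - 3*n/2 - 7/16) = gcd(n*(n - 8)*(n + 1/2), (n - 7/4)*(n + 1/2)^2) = n + 1/2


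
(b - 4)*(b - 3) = b^2 - 7*b + 12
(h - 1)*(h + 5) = h^2 + 4*h - 5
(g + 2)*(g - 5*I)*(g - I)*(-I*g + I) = -I*g^4 - 6*g^3 - I*g^3 - 6*g^2 + 7*I*g^2 + 12*g + 5*I*g - 10*I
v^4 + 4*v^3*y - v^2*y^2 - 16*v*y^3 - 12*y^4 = (v - 2*y)*(v + y)*(v + 2*y)*(v + 3*y)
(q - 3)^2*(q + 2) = q^3 - 4*q^2 - 3*q + 18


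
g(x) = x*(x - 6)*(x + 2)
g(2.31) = -36.74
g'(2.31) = -14.47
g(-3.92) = -74.66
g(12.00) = 1008.00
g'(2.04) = -15.84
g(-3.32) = -40.84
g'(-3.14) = 42.70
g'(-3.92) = 65.46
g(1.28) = -19.82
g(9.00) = 297.00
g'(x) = x*(x - 6) + x*(x + 2) + (x - 6)*(x + 2) = 3*x^2 - 8*x - 12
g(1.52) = -23.97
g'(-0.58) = -6.35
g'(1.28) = -17.32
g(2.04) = -32.64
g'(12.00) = 324.00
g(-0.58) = 5.42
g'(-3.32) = 47.63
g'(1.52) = -17.23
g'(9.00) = 159.00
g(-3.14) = -32.72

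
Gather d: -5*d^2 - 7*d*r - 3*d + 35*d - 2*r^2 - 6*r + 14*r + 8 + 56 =-5*d^2 + d*(32 - 7*r) - 2*r^2 + 8*r + 64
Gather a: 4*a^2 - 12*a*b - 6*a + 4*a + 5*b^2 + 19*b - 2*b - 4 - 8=4*a^2 + a*(-12*b - 2) + 5*b^2 + 17*b - 12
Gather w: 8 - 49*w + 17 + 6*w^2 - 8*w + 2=6*w^2 - 57*w + 27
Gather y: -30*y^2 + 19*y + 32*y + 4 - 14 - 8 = -30*y^2 + 51*y - 18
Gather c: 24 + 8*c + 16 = 8*c + 40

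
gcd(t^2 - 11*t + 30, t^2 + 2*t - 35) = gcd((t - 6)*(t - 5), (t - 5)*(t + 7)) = t - 5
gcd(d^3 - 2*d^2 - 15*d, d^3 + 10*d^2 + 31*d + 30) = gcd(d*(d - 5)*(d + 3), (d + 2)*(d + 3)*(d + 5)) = d + 3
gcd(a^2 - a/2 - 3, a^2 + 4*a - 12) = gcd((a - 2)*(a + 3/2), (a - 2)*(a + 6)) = a - 2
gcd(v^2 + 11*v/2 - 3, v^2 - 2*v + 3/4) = v - 1/2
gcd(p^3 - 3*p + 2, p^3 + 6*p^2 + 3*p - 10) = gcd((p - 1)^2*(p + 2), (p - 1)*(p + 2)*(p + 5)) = p^2 + p - 2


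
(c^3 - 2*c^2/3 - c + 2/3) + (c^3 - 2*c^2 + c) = 2*c^3 - 8*c^2/3 + 2/3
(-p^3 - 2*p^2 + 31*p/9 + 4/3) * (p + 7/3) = -p^4 - 13*p^3/3 - 11*p^2/9 + 253*p/27 + 28/9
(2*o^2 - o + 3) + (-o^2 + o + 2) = o^2 + 5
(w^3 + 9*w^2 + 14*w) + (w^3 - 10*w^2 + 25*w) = 2*w^3 - w^2 + 39*w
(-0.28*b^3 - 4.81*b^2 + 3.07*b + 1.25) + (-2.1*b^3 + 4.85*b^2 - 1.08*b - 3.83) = -2.38*b^3 + 0.04*b^2 + 1.99*b - 2.58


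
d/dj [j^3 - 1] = 3*j^2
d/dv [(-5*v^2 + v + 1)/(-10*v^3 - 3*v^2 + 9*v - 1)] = 2*(-25*v^4 + 10*v^3 - 6*v^2 + 8*v - 5)/(100*v^6 + 60*v^5 - 171*v^4 - 34*v^3 + 87*v^2 - 18*v + 1)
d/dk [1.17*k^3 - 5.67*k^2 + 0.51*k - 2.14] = 3.51*k^2 - 11.34*k + 0.51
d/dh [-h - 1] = -1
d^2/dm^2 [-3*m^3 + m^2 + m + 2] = 2 - 18*m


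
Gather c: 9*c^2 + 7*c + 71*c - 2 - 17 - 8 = 9*c^2 + 78*c - 27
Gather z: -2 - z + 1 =-z - 1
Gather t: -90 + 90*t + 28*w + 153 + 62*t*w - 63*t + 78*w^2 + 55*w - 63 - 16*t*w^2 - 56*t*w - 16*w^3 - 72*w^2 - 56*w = t*(-16*w^2 + 6*w + 27) - 16*w^3 + 6*w^2 + 27*w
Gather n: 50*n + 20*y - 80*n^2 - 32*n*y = -80*n^2 + n*(50 - 32*y) + 20*y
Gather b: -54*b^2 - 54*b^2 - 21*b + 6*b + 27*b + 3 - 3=-108*b^2 + 12*b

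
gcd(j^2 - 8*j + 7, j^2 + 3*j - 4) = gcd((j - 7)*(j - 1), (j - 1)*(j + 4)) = j - 1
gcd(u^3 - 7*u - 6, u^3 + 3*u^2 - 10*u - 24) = u^2 - u - 6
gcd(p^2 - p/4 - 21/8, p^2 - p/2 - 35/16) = p - 7/4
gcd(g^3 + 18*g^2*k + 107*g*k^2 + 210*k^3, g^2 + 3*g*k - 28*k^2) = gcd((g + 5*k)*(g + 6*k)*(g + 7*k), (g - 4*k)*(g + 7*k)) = g + 7*k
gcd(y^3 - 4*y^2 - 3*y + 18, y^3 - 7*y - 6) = y^2 - y - 6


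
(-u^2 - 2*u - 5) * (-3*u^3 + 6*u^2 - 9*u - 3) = 3*u^5 + 12*u^3 - 9*u^2 + 51*u + 15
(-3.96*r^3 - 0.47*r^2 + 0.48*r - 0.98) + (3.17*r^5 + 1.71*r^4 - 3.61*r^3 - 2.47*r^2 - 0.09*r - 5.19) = 3.17*r^5 + 1.71*r^4 - 7.57*r^3 - 2.94*r^2 + 0.39*r - 6.17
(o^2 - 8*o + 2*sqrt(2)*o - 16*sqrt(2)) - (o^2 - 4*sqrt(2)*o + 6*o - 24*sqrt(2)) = -14*o + 6*sqrt(2)*o + 8*sqrt(2)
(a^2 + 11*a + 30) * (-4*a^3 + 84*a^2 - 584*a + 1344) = -4*a^5 + 40*a^4 + 220*a^3 - 2560*a^2 - 2736*a + 40320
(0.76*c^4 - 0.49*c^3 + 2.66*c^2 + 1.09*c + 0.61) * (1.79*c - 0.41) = 1.3604*c^5 - 1.1887*c^4 + 4.9623*c^3 + 0.8605*c^2 + 0.645*c - 0.2501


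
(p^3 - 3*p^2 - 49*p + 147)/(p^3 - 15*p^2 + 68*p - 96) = (p^2 - 49)/(p^2 - 12*p + 32)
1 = 1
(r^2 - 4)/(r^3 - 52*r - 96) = (r - 2)/(r^2 - 2*r - 48)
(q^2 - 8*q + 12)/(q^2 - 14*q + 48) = (q - 2)/(q - 8)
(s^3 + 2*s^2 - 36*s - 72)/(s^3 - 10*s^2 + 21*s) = (s^3 + 2*s^2 - 36*s - 72)/(s*(s^2 - 10*s + 21))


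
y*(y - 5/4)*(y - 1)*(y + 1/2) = y^4 - 7*y^3/4 + y^2/8 + 5*y/8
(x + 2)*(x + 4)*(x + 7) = x^3 + 13*x^2 + 50*x + 56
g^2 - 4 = (g - 2)*(g + 2)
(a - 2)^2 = a^2 - 4*a + 4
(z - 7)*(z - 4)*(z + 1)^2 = z^4 - 9*z^3 + 7*z^2 + 45*z + 28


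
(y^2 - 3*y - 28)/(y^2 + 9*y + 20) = (y - 7)/(y + 5)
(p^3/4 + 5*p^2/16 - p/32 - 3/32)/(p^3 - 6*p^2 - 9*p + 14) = (8*p^3 + 10*p^2 - p - 3)/(32*(p^3 - 6*p^2 - 9*p + 14))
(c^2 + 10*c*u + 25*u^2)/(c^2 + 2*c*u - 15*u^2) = (-c - 5*u)/(-c + 3*u)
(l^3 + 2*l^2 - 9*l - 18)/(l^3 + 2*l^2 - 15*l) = (l^2 + 5*l + 6)/(l*(l + 5))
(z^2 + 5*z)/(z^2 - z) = (z + 5)/(z - 1)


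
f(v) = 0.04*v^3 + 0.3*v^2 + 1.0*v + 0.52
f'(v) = 0.12*v^2 + 0.6*v + 1.0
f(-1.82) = -0.55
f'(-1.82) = 0.31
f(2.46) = 5.39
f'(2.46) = 3.20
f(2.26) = 4.77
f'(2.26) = 2.97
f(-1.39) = -0.40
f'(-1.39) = 0.40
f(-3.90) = -1.19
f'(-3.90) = 0.49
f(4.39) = 14.08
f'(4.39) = 5.95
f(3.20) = 8.10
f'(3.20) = 4.15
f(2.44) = 5.33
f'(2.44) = 3.18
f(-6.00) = -3.32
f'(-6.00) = 1.72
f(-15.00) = -81.98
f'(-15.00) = 19.00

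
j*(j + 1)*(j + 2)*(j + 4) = j^4 + 7*j^3 + 14*j^2 + 8*j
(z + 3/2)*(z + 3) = z^2 + 9*z/2 + 9/2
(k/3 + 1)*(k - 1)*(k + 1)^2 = k^4/3 + 4*k^3/3 + 2*k^2/3 - 4*k/3 - 1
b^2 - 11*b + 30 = (b - 6)*(b - 5)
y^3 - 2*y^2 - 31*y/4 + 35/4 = (y - 7/2)*(y - 1)*(y + 5/2)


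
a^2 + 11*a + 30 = (a + 5)*(a + 6)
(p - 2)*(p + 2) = p^2 - 4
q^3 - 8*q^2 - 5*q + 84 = (q - 7)*(q - 4)*(q + 3)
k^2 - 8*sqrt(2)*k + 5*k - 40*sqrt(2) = (k + 5)*(k - 8*sqrt(2))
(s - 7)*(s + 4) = s^2 - 3*s - 28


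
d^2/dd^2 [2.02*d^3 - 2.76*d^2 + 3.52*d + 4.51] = 12.12*d - 5.52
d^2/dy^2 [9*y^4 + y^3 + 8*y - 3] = 6*y*(18*y + 1)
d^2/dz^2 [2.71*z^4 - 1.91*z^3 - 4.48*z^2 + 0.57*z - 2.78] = 32.52*z^2 - 11.46*z - 8.96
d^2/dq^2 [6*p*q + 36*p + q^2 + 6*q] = 2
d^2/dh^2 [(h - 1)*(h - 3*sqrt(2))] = 2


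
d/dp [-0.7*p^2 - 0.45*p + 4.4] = -1.4*p - 0.45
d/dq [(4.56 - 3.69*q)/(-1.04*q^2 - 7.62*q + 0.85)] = (-3.8376*q^2 + 9.4848*q + 31.6107)/(1.0816*q^4 + 15.8496*q^3 + 56.2964*q^2 - 12.954*q + 0.7225)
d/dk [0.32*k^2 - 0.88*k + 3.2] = 0.64*k - 0.88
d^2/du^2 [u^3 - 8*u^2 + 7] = 6*u - 16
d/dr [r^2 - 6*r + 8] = 2*r - 6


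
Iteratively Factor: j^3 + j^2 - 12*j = (j - 3)*(j^2 + 4*j) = j*(j - 3)*(j + 4)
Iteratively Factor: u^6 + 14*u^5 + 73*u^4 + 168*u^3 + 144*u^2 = (u)*(u^5 + 14*u^4 + 73*u^3 + 168*u^2 + 144*u) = u*(u + 4)*(u^4 + 10*u^3 + 33*u^2 + 36*u) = u*(u + 4)^2*(u^3 + 6*u^2 + 9*u) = u^2*(u + 4)^2*(u^2 + 6*u + 9) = u^2*(u + 3)*(u + 4)^2*(u + 3)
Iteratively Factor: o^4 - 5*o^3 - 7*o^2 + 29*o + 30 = (o + 1)*(o^3 - 6*o^2 - o + 30) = (o + 1)*(o + 2)*(o^2 - 8*o + 15) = (o - 3)*(o + 1)*(o + 2)*(o - 5)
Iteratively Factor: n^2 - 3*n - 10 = (n - 5)*(n + 2)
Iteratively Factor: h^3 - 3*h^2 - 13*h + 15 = (h + 3)*(h^2 - 6*h + 5) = (h - 1)*(h + 3)*(h - 5)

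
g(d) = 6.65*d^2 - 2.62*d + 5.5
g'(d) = 13.3*d - 2.62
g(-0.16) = 6.09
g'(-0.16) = -4.75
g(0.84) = 7.99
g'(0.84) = 8.55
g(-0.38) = 7.46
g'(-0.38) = -7.67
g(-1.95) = 35.90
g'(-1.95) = -28.56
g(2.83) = 51.34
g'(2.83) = 35.02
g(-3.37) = 89.85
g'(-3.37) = -47.44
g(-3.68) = 105.20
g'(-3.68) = -51.56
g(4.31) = 117.74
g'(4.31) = 54.70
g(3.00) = 57.49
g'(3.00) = 37.28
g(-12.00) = 994.54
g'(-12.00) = -162.22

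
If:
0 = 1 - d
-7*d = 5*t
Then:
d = 1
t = -7/5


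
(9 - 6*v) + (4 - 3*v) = 13 - 9*v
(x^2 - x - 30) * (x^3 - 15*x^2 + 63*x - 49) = x^5 - 16*x^4 + 48*x^3 + 338*x^2 - 1841*x + 1470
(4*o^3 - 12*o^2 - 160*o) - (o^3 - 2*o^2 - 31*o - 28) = 3*o^3 - 10*o^2 - 129*o + 28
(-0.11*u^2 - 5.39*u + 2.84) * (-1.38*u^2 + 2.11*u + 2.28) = 0.1518*u^4 + 7.2061*u^3 - 15.5429*u^2 - 6.2968*u + 6.4752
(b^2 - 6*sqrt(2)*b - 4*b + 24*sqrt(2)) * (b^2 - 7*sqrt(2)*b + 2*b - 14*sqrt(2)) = b^4 - 13*sqrt(2)*b^3 - 2*b^3 + 26*sqrt(2)*b^2 + 76*b^2 - 168*b + 104*sqrt(2)*b - 672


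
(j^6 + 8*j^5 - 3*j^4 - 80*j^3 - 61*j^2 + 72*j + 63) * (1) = j^6 + 8*j^5 - 3*j^4 - 80*j^3 - 61*j^2 + 72*j + 63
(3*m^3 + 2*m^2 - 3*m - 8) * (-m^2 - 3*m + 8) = -3*m^5 - 11*m^4 + 21*m^3 + 33*m^2 - 64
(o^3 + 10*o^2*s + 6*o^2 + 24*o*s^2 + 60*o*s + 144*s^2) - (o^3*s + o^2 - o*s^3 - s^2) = -o^3*s + o^3 + 10*o^2*s + 5*o^2 + o*s^3 + 24*o*s^2 + 60*o*s + 145*s^2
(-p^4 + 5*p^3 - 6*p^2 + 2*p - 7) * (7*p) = -7*p^5 + 35*p^4 - 42*p^3 + 14*p^2 - 49*p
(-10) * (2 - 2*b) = 20*b - 20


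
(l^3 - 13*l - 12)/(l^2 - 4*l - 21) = (l^2 - 3*l - 4)/(l - 7)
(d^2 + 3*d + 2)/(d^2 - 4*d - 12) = (d + 1)/(d - 6)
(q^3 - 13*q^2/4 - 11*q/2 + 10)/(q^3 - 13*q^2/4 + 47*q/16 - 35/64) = 16*(q^2 - 2*q - 8)/(16*q^2 - 32*q + 7)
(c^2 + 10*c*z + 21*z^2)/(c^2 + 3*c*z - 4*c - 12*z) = (c + 7*z)/(c - 4)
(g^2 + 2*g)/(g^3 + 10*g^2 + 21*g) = (g + 2)/(g^2 + 10*g + 21)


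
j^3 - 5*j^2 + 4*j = j*(j - 4)*(j - 1)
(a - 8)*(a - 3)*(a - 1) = a^3 - 12*a^2 + 35*a - 24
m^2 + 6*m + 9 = (m + 3)^2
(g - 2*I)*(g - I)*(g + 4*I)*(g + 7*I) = g^4 + 8*I*g^3 + 3*g^2 + 62*I*g + 56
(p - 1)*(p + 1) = p^2 - 1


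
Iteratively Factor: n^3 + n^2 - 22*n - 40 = (n - 5)*(n^2 + 6*n + 8) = (n - 5)*(n + 2)*(n + 4)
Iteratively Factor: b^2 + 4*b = (b + 4)*(b)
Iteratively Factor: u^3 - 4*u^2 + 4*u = (u - 2)*(u^2 - 2*u) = u*(u - 2)*(u - 2)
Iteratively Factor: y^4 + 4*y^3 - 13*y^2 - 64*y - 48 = (y + 3)*(y^3 + y^2 - 16*y - 16) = (y + 1)*(y + 3)*(y^2 - 16) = (y + 1)*(y + 3)*(y + 4)*(y - 4)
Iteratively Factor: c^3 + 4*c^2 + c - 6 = (c + 2)*(c^2 + 2*c - 3) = (c - 1)*(c + 2)*(c + 3)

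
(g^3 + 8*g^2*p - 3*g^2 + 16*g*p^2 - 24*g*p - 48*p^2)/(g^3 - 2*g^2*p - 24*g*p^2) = (-g^2 - 4*g*p + 3*g + 12*p)/(g*(-g + 6*p))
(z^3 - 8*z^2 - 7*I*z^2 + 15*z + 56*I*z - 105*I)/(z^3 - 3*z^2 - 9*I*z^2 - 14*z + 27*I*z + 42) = (z - 5)/(z - 2*I)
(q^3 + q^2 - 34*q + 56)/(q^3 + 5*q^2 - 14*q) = (q - 4)/q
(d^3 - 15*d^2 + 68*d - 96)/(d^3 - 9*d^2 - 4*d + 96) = (d - 3)/(d + 3)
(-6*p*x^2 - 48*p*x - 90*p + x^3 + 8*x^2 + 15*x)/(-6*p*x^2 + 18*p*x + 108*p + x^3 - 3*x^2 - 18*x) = (x + 5)/(x - 6)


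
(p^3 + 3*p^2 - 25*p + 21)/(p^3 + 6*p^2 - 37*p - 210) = (p^2 - 4*p + 3)/(p^2 - p - 30)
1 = 1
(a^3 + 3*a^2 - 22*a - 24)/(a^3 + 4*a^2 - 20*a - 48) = (a + 1)/(a + 2)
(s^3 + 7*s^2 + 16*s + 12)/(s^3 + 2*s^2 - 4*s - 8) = (s + 3)/(s - 2)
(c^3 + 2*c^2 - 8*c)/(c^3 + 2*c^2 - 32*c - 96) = c*(c - 2)/(c^2 - 2*c - 24)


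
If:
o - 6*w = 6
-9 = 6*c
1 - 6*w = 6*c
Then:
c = -3/2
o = 16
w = 5/3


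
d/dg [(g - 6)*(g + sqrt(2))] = 2*g - 6 + sqrt(2)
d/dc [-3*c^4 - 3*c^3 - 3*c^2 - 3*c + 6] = -12*c^3 - 9*c^2 - 6*c - 3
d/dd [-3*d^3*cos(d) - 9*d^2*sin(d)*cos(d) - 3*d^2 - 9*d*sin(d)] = 3*d^3*sin(d) - 9*d^2*cos(d) - 9*d^2*cos(2*d) - 9*d*sin(2*d) - 9*d*cos(d) - 6*d - 9*sin(d)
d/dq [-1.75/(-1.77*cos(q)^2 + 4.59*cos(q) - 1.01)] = (6.195*cos(q) - 8.0325)*sin(q)/(1.77*cos(q)^2 - 4.59*cos(q) + 1.01)^2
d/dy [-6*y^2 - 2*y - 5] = -12*y - 2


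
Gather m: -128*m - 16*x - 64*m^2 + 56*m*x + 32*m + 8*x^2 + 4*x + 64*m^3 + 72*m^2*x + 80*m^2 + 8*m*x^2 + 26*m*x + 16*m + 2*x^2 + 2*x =64*m^3 + m^2*(72*x + 16) + m*(8*x^2 + 82*x - 80) + 10*x^2 - 10*x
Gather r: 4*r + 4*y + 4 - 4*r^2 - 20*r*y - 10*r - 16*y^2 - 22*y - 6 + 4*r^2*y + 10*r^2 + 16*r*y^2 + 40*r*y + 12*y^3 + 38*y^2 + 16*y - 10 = r^2*(4*y + 6) + r*(16*y^2 + 20*y - 6) + 12*y^3 + 22*y^2 - 2*y - 12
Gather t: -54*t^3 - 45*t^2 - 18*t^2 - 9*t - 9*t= -54*t^3 - 63*t^2 - 18*t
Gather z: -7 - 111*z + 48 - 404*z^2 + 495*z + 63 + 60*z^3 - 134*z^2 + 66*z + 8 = 60*z^3 - 538*z^2 + 450*z + 112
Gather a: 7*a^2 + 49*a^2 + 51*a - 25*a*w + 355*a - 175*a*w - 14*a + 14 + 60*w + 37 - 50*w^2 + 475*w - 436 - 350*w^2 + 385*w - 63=56*a^2 + a*(392 - 200*w) - 400*w^2 + 920*w - 448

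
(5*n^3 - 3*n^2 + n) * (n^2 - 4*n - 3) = 5*n^5 - 23*n^4 - 2*n^3 + 5*n^2 - 3*n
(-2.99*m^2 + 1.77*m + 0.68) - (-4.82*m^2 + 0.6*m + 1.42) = 1.83*m^2 + 1.17*m - 0.74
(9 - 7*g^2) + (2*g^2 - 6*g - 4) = -5*g^2 - 6*g + 5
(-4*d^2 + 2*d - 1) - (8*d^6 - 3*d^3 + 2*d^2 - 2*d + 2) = -8*d^6 + 3*d^3 - 6*d^2 + 4*d - 3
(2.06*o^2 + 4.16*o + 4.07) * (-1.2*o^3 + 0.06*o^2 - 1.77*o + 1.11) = -2.472*o^5 - 4.8684*o^4 - 8.2806*o^3 - 4.8324*o^2 - 2.5863*o + 4.5177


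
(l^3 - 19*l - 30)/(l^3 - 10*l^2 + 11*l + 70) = (l + 3)/(l - 7)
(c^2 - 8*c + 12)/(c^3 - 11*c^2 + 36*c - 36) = 1/(c - 3)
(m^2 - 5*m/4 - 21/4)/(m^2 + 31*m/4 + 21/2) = (m - 3)/(m + 6)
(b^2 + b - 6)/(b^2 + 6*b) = (b^2 + b - 6)/(b*(b + 6))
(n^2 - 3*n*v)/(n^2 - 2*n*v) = (n - 3*v)/(n - 2*v)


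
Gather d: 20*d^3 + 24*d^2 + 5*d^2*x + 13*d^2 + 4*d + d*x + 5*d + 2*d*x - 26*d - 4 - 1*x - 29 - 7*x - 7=20*d^3 + d^2*(5*x + 37) + d*(3*x - 17) - 8*x - 40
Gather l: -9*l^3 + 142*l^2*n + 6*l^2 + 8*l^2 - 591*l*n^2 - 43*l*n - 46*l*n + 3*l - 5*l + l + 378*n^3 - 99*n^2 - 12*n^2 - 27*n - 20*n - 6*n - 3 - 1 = -9*l^3 + l^2*(142*n + 14) + l*(-591*n^2 - 89*n - 1) + 378*n^3 - 111*n^2 - 53*n - 4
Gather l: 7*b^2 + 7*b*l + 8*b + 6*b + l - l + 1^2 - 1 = 7*b^2 + 7*b*l + 14*b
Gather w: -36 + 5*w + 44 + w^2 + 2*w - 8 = w^2 + 7*w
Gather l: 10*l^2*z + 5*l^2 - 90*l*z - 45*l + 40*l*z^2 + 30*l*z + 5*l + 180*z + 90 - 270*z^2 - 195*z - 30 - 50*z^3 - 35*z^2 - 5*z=l^2*(10*z + 5) + l*(40*z^2 - 60*z - 40) - 50*z^3 - 305*z^2 - 20*z + 60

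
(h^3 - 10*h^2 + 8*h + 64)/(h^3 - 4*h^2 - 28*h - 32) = (h - 4)/(h + 2)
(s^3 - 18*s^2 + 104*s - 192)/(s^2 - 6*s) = s - 12 + 32/s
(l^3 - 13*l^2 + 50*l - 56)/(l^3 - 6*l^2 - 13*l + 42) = (l - 4)/(l + 3)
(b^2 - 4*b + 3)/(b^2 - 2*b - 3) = (b - 1)/(b + 1)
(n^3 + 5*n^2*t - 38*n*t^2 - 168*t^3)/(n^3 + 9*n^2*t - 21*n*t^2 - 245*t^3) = (-n^2 + 2*n*t + 24*t^2)/(-n^2 - 2*n*t + 35*t^2)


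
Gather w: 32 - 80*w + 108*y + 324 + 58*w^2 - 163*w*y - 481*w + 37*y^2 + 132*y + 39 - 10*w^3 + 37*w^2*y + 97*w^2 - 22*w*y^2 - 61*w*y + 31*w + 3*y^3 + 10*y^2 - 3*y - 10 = -10*w^3 + w^2*(37*y + 155) + w*(-22*y^2 - 224*y - 530) + 3*y^3 + 47*y^2 + 237*y + 385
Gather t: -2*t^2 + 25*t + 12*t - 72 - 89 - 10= -2*t^2 + 37*t - 171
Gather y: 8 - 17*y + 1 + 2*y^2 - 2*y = 2*y^2 - 19*y + 9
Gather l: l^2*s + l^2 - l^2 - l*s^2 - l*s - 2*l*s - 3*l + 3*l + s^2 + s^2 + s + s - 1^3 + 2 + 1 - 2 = l^2*s + l*(-s^2 - 3*s) + 2*s^2 + 2*s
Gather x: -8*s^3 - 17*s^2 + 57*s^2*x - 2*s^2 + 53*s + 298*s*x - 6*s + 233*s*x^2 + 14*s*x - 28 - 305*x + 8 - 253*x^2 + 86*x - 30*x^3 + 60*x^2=-8*s^3 - 19*s^2 + 47*s - 30*x^3 + x^2*(233*s - 193) + x*(57*s^2 + 312*s - 219) - 20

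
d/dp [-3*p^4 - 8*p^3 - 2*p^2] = 4*p*(-3*p^2 - 6*p - 1)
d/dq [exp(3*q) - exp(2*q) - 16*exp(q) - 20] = (3*exp(2*q) - 2*exp(q) - 16)*exp(q)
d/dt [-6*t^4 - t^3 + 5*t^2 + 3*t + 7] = -24*t^3 - 3*t^2 + 10*t + 3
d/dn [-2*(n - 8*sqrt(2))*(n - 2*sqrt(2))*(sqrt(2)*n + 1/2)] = -6*sqrt(2)*n^2 + 78*n - 54*sqrt(2)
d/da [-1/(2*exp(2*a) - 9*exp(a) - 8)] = (4*exp(a) - 9)*exp(a)/(-2*exp(2*a) + 9*exp(a) + 8)^2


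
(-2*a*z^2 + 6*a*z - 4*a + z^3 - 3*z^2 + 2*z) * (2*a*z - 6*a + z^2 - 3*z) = -4*a^2*z^3 + 24*a^2*z^2 - 44*a^2*z + 24*a^2 + z^5 - 6*z^4 + 11*z^3 - 6*z^2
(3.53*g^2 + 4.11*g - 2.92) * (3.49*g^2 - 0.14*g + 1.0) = 12.3197*g^4 + 13.8497*g^3 - 7.2362*g^2 + 4.5188*g - 2.92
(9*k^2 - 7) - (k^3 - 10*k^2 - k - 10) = -k^3 + 19*k^2 + k + 3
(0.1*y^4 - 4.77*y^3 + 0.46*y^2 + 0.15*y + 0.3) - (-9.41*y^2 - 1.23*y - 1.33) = 0.1*y^4 - 4.77*y^3 + 9.87*y^2 + 1.38*y + 1.63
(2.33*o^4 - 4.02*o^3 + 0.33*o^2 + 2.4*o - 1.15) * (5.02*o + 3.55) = 11.6966*o^5 - 11.9089*o^4 - 12.6144*o^3 + 13.2195*o^2 + 2.747*o - 4.0825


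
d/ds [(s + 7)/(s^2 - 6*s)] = (-s^2 - 14*s + 42)/(s^2*(s^2 - 12*s + 36))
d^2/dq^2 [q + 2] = 0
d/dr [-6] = 0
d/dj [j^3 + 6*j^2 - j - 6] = 3*j^2 + 12*j - 1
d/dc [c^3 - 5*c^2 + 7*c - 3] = 3*c^2 - 10*c + 7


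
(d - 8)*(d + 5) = d^2 - 3*d - 40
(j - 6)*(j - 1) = j^2 - 7*j + 6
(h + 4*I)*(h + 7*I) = h^2 + 11*I*h - 28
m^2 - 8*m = m*(m - 8)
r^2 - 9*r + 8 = (r - 8)*(r - 1)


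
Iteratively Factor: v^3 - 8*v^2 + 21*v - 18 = (v - 2)*(v^2 - 6*v + 9) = (v - 3)*(v - 2)*(v - 3)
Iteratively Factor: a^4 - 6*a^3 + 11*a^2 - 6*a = (a)*(a^3 - 6*a^2 + 11*a - 6) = a*(a - 2)*(a^2 - 4*a + 3) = a*(a - 2)*(a - 1)*(a - 3)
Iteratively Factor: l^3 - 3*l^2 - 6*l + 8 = (l - 4)*(l^2 + l - 2) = (l - 4)*(l + 2)*(l - 1)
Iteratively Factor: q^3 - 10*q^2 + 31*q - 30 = (q - 5)*(q^2 - 5*q + 6) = (q - 5)*(q - 2)*(q - 3)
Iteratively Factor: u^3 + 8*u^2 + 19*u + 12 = (u + 3)*(u^2 + 5*u + 4) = (u + 1)*(u + 3)*(u + 4)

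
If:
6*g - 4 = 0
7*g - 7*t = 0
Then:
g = 2/3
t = 2/3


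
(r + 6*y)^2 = r^2 + 12*r*y + 36*y^2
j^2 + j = j*(j + 1)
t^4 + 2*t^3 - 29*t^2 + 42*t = t*(t - 3)*(t - 2)*(t + 7)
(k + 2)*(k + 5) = k^2 + 7*k + 10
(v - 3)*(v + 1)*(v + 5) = v^3 + 3*v^2 - 13*v - 15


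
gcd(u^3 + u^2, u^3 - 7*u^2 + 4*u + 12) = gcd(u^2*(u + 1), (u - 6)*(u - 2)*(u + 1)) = u + 1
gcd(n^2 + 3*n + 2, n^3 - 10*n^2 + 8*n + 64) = n + 2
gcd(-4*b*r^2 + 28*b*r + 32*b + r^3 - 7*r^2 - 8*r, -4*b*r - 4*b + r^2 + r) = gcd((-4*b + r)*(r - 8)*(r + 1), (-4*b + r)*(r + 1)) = -4*b*r - 4*b + r^2 + r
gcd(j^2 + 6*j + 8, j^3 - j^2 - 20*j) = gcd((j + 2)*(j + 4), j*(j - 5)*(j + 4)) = j + 4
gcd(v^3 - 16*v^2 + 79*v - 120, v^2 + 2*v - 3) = 1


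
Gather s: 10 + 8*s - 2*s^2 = -2*s^2 + 8*s + 10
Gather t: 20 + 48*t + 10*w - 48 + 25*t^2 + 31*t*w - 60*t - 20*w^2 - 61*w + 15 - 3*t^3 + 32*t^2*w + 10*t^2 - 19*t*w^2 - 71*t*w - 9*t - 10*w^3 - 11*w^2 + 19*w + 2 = -3*t^3 + t^2*(32*w + 35) + t*(-19*w^2 - 40*w - 21) - 10*w^3 - 31*w^2 - 32*w - 11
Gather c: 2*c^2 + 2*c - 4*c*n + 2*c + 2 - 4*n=2*c^2 + c*(4 - 4*n) - 4*n + 2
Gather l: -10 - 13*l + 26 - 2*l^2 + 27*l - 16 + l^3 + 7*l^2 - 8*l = l^3 + 5*l^2 + 6*l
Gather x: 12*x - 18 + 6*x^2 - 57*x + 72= 6*x^2 - 45*x + 54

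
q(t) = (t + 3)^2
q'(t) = 2*t + 6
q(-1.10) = 3.61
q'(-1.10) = 3.80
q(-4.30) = 1.69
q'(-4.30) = -2.60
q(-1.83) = 1.37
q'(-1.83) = 2.34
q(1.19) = 17.56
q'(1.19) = 8.38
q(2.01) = 25.10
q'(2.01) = 10.02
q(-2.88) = 0.01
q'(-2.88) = 0.24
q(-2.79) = 0.04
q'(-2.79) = 0.42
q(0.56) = 12.67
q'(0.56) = 7.12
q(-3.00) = 0.00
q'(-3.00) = 0.00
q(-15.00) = 144.00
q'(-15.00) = -24.00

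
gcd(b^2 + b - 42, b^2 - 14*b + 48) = b - 6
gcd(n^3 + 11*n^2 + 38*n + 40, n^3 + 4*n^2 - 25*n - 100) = n^2 + 9*n + 20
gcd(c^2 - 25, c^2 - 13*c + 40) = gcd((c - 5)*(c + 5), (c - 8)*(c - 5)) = c - 5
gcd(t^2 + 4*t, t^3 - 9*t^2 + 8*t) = t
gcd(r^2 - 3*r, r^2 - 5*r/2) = r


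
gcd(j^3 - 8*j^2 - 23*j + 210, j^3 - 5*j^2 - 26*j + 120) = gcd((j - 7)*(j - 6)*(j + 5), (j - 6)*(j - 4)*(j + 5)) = j^2 - j - 30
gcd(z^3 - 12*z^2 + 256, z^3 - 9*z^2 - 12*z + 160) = z^2 - 4*z - 32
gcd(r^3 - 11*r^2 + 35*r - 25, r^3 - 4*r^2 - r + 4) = r - 1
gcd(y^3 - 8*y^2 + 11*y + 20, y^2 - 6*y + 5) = y - 5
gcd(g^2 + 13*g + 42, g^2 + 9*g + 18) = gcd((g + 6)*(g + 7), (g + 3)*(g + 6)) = g + 6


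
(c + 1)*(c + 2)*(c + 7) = c^3 + 10*c^2 + 23*c + 14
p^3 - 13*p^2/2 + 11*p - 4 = (p - 4)*(p - 2)*(p - 1/2)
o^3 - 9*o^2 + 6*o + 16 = (o - 8)*(o - 2)*(o + 1)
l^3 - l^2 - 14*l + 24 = (l - 3)*(l - 2)*(l + 4)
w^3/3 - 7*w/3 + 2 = (w/3 + 1)*(w - 2)*(w - 1)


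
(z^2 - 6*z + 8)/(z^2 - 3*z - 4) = (z - 2)/(z + 1)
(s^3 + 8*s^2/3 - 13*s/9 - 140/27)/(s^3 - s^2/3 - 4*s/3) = (s^2 + 4*s + 35/9)/(s*(s + 1))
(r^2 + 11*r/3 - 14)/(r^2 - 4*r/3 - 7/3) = (r + 6)/(r + 1)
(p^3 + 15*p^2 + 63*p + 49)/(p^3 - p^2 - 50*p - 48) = (p^2 + 14*p + 49)/(p^2 - 2*p - 48)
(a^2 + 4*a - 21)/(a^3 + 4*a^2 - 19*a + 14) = (a - 3)/(a^2 - 3*a + 2)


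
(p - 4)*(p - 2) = p^2 - 6*p + 8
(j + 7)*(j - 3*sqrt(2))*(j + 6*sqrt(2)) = j^3 + 3*sqrt(2)*j^2 + 7*j^2 - 36*j + 21*sqrt(2)*j - 252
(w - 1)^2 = w^2 - 2*w + 1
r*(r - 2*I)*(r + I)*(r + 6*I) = r^4 + 5*I*r^3 + 8*r^2 + 12*I*r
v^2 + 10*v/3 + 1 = (v + 1/3)*(v + 3)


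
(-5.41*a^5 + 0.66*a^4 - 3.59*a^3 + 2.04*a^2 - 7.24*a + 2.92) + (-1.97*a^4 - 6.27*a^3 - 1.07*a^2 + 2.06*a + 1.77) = -5.41*a^5 - 1.31*a^4 - 9.86*a^3 + 0.97*a^2 - 5.18*a + 4.69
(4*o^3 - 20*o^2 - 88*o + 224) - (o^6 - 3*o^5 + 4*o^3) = -o^6 + 3*o^5 - 20*o^2 - 88*o + 224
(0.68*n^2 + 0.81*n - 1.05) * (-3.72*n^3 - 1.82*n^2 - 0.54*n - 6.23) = -2.5296*n^5 - 4.2508*n^4 + 2.0646*n^3 - 2.7628*n^2 - 4.4793*n + 6.5415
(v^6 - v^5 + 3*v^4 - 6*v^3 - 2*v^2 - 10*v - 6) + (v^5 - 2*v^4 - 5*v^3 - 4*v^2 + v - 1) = v^6 + v^4 - 11*v^3 - 6*v^2 - 9*v - 7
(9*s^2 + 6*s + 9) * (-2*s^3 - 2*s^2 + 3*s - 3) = -18*s^5 - 30*s^4 - 3*s^3 - 27*s^2 + 9*s - 27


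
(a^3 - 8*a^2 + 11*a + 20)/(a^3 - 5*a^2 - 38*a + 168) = (a^2 - 4*a - 5)/(a^2 - a - 42)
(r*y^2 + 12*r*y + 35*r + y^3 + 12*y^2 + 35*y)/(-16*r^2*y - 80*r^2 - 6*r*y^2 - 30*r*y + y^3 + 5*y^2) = (r*y + 7*r + y^2 + 7*y)/(-16*r^2 - 6*r*y + y^2)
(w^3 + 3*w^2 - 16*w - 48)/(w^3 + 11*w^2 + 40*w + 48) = (w - 4)/(w + 4)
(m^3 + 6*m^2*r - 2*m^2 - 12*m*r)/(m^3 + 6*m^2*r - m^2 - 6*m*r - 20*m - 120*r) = m*(m - 2)/(m^2 - m - 20)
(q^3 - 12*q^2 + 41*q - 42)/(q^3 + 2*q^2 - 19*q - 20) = (q^3 - 12*q^2 + 41*q - 42)/(q^3 + 2*q^2 - 19*q - 20)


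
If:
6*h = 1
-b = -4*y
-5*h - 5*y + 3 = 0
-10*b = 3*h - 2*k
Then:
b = 26/15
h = 1/6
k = 107/12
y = 13/30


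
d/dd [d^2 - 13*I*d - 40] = 2*d - 13*I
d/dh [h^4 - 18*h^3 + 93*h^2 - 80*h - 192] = 4*h^3 - 54*h^2 + 186*h - 80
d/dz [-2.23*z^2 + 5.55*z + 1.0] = 5.55 - 4.46*z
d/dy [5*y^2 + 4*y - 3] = 10*y + 4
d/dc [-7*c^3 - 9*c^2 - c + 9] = -21*c^2 - 18*c - 1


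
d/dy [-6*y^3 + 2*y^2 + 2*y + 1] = -18*y^2 + 4*y + 2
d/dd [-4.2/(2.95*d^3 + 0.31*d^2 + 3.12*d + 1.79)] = (37.17*d^2 + 2.604*d + 13.104)/(2.95*d^3 + 0.31*d^2 + 3.12*d + 1.79)^2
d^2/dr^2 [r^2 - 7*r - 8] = 2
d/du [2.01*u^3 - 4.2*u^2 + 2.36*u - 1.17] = 6.03*u^2 - 8.4*u + 2.36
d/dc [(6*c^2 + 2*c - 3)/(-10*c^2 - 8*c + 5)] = 14*(-2*c^2 - 1)/(100*c^4 + 160*c^3 - 36*c^2 - 80*c + 25)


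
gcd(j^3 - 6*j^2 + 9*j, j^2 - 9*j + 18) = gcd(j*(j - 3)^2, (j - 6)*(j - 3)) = j - 3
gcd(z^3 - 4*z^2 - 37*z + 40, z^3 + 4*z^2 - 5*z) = z^2 + 4*z - 5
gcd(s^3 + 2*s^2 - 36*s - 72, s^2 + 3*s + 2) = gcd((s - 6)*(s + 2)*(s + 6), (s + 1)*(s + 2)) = s + 2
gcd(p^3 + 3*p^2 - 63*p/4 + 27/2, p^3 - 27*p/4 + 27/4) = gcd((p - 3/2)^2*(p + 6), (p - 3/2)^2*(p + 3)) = p^2 - 3*p + 9/4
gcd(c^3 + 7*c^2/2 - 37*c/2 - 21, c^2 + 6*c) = c + 6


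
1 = 1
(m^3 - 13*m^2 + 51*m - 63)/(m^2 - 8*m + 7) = (m^2 - 6*m + 9)/(m - 1)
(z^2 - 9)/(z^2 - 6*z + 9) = (z + 3)/(z - 3)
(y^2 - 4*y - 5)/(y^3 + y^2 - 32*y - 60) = (y^2 - 4*y - 5)/(y^3 + y^2 - 32*y - 60)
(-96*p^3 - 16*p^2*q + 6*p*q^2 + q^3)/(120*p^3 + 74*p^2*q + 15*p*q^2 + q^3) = (-4*p + q)/(5*p + q)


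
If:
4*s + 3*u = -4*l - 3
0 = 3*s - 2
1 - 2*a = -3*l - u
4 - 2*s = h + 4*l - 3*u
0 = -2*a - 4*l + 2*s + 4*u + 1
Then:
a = -17/22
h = 5/33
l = -13/33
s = 2/3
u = -15/11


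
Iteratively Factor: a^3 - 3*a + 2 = (a - 1)*(a^2 + a - 2) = (a - 1)^2*(a + 2)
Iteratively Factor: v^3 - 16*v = (v)*(v^2 - 16) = v*(v - 4)*(v + 4)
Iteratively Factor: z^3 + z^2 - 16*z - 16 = (z + 4)*(z^2 - 3*z - 4) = (z - 4)*(z + 4)*(z + 1)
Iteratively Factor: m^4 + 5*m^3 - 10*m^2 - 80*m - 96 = (m - 4)*(m^3 + 9*m^2 + 26*m + 24) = (m - 4)*(m + 4)*(m^2 + 5*m + 6) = (m - 4)*(m + 2)*(m + 4)*(m + 3)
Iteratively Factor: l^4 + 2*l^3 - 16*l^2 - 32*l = (l + 2)*(l^3 - 16*l) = (l + 2)*(l + 4)*(l^2 - 4*l) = (l - 4)*(l + 2)*(l + 4)*(l)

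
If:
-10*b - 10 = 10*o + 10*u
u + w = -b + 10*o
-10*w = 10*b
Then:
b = -w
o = w/11 - 1/11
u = 10*w/11 - 10/11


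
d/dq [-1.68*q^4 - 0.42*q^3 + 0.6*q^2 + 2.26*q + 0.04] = -6.72*q^3 - 1.26*q^2 + 1.2*q + 2.26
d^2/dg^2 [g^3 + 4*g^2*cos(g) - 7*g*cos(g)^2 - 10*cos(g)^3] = -4*g^2*cos(g) - 16*g*sin(g) + 14*g*cos(2*g) + 6*g + 14*sin(2*g) + 31*cos(g)/2 + 45*cos(3*g)/2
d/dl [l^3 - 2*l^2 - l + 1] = 3*l^2 - 4*l - 1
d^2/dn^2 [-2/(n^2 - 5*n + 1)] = 4*(n^2 - 5*n - (2*n - 5)^2 + 1)/(n^2 - 5*n + 1)^3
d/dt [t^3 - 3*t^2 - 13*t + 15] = 3*t^2 - 6*t - 13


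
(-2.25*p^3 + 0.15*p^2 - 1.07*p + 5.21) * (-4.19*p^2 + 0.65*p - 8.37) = 9.4275*p^5 - 2.091*p^4 + 23.4133*p^3 - 23.7809*p^2 + 12.3424*p - 43.6077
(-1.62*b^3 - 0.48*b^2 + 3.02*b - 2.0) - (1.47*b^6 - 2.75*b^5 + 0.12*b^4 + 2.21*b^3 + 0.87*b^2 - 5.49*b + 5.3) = -1.47*b^6 + 2.75*b^5 - 0.12*b^4 - 3.83*b^3 - 1.35*b^2 + 8.51*b - 7.3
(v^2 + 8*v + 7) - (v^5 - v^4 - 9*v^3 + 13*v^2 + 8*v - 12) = -v^5 + v^4 + 9*v^3 - 12*v^2 + 19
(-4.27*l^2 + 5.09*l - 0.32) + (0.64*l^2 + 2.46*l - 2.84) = -3.63*l^2 + 7.55*l - 3.16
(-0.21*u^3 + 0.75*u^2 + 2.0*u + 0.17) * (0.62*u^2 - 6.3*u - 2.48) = -0.1302*u^5 + 1.788*u^4 - 2.9642*u^3 - 14.3546*u^2 - 6.031*u - 0.4216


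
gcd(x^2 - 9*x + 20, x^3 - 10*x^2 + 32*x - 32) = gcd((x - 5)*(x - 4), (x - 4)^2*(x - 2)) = x - 4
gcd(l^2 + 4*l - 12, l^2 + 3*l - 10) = l - 2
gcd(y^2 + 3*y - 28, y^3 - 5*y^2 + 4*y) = y - 4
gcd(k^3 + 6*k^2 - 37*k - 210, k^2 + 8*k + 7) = k + 7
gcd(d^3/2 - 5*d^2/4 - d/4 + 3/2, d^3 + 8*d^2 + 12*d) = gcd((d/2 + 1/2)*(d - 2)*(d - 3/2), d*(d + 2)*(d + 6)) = 1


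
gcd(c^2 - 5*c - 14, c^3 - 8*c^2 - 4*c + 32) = c + 2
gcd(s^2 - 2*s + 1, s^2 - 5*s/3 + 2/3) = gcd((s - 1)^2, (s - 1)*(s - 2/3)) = s - 1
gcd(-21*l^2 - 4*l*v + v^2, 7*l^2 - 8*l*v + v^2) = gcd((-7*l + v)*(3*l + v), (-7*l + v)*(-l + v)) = -7*l + v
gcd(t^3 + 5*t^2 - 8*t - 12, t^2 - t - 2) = t^2 - t - 2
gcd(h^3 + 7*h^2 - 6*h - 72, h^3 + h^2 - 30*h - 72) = h + 4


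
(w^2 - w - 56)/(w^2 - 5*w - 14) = (-w^2 + w + 56)/(-w^2 + 5*w + 14)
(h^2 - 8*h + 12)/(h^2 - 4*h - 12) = (h - 2)/(h + 2)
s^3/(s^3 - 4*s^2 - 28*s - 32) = s^3/(s^3 - 4*s^2 - 28*s - 32)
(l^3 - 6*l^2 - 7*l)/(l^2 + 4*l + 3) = l*(l - 7)/(l + 3)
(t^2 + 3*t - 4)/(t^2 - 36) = (t^2 + 3*t - 4)/(t^2 - 36)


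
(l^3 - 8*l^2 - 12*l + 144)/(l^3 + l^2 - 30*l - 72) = (l - 6)/(l + 3)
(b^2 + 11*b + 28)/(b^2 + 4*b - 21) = (b + 4)/(b - 3)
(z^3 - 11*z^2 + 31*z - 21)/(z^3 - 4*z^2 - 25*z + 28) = (z - 3)/(z + 4)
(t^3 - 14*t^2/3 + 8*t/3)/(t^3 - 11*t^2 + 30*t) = (3*t^2 - 14*t + 8)/(3*(t^2 - 11*t + 30))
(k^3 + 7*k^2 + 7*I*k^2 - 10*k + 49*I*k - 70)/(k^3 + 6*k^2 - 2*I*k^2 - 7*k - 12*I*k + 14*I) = (k^2 + 7*I*k - 10)/(k^2 - k*(1 + 2*I) + 2*I)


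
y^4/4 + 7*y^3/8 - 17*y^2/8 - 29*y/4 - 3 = (y/4 + 1)*(y - 3)*(y + 1/2)*(y + 2)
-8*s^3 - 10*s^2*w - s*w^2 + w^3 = (-4*s + w)*(s + w)*(2*s + w)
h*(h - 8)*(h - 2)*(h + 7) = h^4 - 3*h^3 - 54*h^2 + 112*h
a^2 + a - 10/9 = (a - 2/3)*(a + 5/3)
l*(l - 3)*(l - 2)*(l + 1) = l^4 - 4*l^3 + l^2 + 6*l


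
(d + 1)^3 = d^3 + 3*d^2 + 3*d + 1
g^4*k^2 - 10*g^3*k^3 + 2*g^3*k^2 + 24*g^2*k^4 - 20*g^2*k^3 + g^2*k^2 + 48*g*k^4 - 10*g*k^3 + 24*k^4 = (g - 6*k)*(g - 4*k)*(g*k + k)^2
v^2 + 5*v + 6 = (v + 2)*(v + 3)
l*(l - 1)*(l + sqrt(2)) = l^3 - l^2 + sqrt(2)*l^2 - sqrt(2)*l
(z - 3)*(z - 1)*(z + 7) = z^3 + 3*z^2 - 25*z + 21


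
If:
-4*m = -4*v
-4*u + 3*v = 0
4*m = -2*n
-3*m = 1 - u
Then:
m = -4/9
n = 8/9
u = -1/3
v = -4/9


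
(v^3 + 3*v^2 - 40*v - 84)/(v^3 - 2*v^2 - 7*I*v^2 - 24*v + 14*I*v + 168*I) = (v^2 + 9*v + 14)/(v^2 + v*(4 - 7*I) - 28*I)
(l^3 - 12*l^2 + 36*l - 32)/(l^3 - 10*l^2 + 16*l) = (l - 2)/l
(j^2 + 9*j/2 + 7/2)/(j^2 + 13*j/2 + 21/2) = (j + 1)/(j + 3)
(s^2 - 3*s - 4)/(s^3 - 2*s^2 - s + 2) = (s - 4)/(s^2 - 3*s + 2)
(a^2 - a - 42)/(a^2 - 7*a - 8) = (-a^2 + a + 42)/(-a^2 + 7*a + 8)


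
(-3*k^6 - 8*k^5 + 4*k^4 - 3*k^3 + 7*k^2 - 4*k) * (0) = 0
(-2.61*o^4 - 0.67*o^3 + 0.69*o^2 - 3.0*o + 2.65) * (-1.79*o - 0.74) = 4.6719*o^5 + 3.1307*o^4 - 0.7393*o^3 + 4.8594*o^2 - 2.5235*o - 1.961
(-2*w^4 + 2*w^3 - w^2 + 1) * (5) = -10*w^4 + 10*w^3 - 5*w^2 + 5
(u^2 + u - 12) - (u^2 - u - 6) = 2*u - 6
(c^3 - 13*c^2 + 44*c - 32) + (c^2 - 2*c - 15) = c^3 - 12*c^2 + 42*c - 47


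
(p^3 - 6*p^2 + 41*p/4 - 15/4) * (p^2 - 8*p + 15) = p^5 - 14*p^4 + 293*p^3/4 - 703*p^2/4 + 735*p/4 - 225/4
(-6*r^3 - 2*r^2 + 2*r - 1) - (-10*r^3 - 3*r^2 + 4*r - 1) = 4*r^3 + r^2 - 2*r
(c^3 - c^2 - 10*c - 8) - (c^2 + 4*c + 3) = c^3 - 2*c^2 - 14*c - 11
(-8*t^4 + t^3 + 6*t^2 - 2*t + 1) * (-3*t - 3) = 24*t^5 + 21*t^4 - 21*t^3 - 12*t^2 + 3*t - 3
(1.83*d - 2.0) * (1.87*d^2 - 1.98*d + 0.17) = 3.4221*d^3 - 7.3634*d^2 + 4.2711*d - 0.34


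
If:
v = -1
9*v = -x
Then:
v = -1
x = 9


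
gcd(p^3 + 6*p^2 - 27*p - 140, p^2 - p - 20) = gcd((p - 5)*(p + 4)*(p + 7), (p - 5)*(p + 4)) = p^2 - p - 20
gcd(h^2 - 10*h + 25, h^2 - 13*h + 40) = h - 5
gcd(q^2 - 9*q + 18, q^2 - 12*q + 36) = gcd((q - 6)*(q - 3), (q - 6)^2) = q - 6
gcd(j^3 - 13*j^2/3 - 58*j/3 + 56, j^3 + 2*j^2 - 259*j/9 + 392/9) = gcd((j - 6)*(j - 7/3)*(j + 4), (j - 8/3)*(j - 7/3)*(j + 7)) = j - 7/3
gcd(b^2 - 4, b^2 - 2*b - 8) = b + 2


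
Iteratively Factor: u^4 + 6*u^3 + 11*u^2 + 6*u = (u + 2)*(u^3 + 4*u^2 + 3*u) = (u + 1)*(u + 2)*(u^2 + 3*u) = u*(u + 1)*(u + 2)*(u + 3)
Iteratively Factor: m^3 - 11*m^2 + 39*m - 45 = (m - 5)*(m^2 - 6*m + 9) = (m - 5)*(m - 3)*(m - 3)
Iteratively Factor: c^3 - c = (c - 1)*(c^2 + c) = c*(c - 1)*(c + 1)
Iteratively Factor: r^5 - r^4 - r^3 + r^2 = (r)*(r^4 - r^3 - r^2 + r) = r*(r + 1)*(r^3 - 2*r^2 + r) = r*(r - 1)*(r + 1)*(r^2 - r) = r^2*(r - 1)*(r + 1)*(r - 1)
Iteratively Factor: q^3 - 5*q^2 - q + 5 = (q - 5)*(q^2 - 1) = (q - 5)*(q + 1)*(q - 1)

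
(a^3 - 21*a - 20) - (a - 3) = a^3 - 22*a - 17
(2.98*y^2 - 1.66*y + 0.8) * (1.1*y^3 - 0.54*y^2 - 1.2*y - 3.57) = 3.278*y^5 - 3.4352*y^4 - 1.7996*y^3 - 9.0786*y^2 + 4.9662*y - 2.856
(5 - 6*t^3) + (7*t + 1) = -6*t^3 + 7*t + 6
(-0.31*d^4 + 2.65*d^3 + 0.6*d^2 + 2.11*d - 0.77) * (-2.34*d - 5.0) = 0.7254*d^5 - 4.651*d^4 - 14.654*d^3 - 7.9374*d^2 - 8.7482*d + 3.85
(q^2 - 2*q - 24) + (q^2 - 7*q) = 2*q^2 - 9*q - 24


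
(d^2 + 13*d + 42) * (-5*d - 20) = -5*d^3 - 85*d^2 - 470*d - 840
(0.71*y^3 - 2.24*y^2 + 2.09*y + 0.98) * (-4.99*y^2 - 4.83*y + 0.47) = -3.5429*y^5 + 7.7483*y^4 + 0.723800000000001*y^3 - 16.0377*y^2 - 3.7511*y + 0.4606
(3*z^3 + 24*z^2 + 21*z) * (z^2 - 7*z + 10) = 3*z^5 + 3*z^4 - 117*z^3 + 93*z^2 + 210*z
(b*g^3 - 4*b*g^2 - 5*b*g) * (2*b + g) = 2*b^2*g^3 - 8*b^2*g^2 - 10*b^2*g + b*g^4 - 4*b*g^3 - 5*b*g^2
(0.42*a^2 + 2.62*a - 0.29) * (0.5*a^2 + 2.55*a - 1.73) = 0.21*a^4 + 2.381*a^3 + 5.8094*a^2 - 5.2721*a + 0.5017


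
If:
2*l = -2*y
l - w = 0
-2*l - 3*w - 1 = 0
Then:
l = -1/5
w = -1/5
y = 1/5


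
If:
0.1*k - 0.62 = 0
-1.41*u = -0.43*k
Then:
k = 6.20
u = 1.89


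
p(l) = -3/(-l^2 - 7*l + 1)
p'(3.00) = -0.05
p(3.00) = 0.10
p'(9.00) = 0.00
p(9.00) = 0.02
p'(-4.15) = 0.02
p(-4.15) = -0.23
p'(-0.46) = -1.14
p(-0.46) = -0.75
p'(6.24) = -0.01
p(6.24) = 0.04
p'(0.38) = -7.15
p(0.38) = 1.66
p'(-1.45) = -0.15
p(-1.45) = -0.33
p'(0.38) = -7.15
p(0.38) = 1.66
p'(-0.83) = -0.43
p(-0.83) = -0.49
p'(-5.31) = 0.11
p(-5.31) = -0.30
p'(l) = -3*(2*l + 7)/(-l^2 - 7*l + 1)^2 = 3*(-2*l - 7)/(l^2 + 7*l - 1)^2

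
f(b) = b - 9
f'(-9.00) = 1.00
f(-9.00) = -18.00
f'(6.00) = 1.00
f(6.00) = -3.00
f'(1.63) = 1.00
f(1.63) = -7.37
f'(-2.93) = 1.00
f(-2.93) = -11.93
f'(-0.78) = 1.00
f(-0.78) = -9.78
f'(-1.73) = 1.00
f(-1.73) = -10.73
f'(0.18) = 1.00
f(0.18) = -8.82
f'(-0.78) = 1.00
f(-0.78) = -9.78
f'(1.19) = 1.00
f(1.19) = -7.81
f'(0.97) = 1.00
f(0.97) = -8.03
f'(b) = 1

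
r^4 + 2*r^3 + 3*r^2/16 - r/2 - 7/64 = (r - 1/2)*(r + 1/4)*(r + 1/2)*(r + 7/4)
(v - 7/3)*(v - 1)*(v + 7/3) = v^3 - v^2 - 49*v/9 + 49/9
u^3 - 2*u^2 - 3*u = u*(u - 3)*(u + 1)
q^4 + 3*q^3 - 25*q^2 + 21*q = q*(q - 3)*(q - 1)*(q + 7)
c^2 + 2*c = c*(c + 2)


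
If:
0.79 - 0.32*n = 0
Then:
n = 2.47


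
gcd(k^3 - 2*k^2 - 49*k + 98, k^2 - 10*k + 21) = k - 7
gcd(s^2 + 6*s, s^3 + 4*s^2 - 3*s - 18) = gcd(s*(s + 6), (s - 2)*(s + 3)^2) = 1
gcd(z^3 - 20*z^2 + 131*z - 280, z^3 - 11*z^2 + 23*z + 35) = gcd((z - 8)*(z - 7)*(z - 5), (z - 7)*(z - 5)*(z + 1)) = z^2 - 12*z + 35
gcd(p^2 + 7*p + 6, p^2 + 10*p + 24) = p + 6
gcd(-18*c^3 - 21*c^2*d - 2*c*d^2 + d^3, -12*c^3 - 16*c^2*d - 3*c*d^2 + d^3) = 6*c^2 + 5*c*d - d^2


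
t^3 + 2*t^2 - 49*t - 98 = (t - 7)*(t + 2)*(t + 7)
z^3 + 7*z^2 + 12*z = z*(z + 3)*(z + 4)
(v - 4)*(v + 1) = v^2 - 3*v - 4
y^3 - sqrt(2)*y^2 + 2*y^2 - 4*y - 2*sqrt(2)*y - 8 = (y + 2)*(y - 2*sqrt(2))*(y + sqrt(2))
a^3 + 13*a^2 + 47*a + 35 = (a + 1)*(a + 5)*(a + 7)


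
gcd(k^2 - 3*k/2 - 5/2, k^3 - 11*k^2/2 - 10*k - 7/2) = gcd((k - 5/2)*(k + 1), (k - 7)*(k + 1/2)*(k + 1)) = k + 1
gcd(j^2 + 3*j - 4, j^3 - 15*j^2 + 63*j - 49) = j - 1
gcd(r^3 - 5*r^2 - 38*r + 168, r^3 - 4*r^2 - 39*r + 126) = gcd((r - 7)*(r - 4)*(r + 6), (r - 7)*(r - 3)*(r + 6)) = r^2 - r - 42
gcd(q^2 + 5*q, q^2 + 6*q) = q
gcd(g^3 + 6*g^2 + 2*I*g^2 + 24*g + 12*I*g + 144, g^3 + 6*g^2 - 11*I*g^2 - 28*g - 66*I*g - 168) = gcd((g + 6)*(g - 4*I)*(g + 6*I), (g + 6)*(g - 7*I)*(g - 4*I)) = g^2 + g*(6 - 4*I) - 24*I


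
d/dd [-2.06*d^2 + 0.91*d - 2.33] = 0.91 - 4.12*d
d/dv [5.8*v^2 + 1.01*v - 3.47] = 11.6*v + 1.01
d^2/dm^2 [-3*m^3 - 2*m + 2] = -18*m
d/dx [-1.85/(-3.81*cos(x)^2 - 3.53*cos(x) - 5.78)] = (14.097*cos(x) + 6.5305)*sin(x)/(3.81*cos(x)^2 + 3.53*cos(x) + 5.78)^2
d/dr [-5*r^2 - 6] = -10*r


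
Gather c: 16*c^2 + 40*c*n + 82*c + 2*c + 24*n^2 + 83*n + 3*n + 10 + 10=16*c^2 + c*(40*n + 84) + 24*n^2 + 86*n + 20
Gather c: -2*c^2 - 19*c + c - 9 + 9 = -2*c^2 - 18*c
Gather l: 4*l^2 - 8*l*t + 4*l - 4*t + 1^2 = 4*l^2 + l*(4 - 8*t) - 4*t + 1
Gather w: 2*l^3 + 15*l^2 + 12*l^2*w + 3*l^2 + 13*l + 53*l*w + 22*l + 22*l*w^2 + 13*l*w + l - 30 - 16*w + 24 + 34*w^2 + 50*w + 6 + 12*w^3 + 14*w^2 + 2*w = 2*l^3 + 18*l^2 + 36*l + 12*w^3 + w^2*(22*l + 48) + w*(12*l^2 + 66*l + 36)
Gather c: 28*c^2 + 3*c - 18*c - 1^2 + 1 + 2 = 28*c^2 - 15*c + 2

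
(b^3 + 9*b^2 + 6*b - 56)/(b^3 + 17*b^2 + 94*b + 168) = (b - 2)/(b + 6)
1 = 1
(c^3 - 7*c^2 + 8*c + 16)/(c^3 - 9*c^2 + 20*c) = (c^2 - 3*c - 4)/(c*(c - 5))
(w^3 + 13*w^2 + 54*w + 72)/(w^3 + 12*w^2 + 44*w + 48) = (w + 3)/(w + 2)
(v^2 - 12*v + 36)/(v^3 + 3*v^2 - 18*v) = (v^2 - 12*v + 36)/(v*(v^2 + 3*v - 18))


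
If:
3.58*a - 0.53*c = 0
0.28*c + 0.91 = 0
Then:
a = -0.48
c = -3.25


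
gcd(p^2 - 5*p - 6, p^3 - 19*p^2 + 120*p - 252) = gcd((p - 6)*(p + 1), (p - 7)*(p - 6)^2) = p - 6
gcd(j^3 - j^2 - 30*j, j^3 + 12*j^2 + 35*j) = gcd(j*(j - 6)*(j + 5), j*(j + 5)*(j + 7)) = j^2 + 5*j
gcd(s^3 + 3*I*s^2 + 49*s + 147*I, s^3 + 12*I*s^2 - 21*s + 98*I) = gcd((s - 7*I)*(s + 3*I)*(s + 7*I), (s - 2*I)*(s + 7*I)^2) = s + 7*I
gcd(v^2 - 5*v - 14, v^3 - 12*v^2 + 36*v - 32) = 1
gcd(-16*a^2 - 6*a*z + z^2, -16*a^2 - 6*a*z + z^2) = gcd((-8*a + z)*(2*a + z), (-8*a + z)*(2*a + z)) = -16*a^2 - 6*a*z + z^2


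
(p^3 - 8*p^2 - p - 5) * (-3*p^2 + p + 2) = -3*p^5 + 25*p^4 - 3*p^3 - 2*p^2 - 7*p - 10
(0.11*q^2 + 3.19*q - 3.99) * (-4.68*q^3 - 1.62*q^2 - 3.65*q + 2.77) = -0.5148*q^5 - 15.1074*q^4 + 13.1039*q^3 - 4.875*q^2 + 23.3998*q - 11.0523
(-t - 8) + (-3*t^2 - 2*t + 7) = -3*t^2 - 3*t - 1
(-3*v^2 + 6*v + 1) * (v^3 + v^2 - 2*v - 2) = -3*v^5 + 3*v^4 + 13*v^3 - 5*v^2 - 14*v - 2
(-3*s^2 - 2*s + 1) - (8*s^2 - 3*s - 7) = -11*s^2 + s + 8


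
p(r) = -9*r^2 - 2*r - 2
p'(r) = -18*r - 2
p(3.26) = -104.17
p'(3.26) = -60.68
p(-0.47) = -3.05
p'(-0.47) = 6.46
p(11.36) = -1186.17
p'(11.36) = -206.48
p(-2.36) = -47.41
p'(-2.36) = 40.48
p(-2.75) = -64.56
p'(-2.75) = 47.50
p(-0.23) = -2.02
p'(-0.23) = 2.14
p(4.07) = -159.22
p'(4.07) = -75.26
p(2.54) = -65.14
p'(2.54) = -47.72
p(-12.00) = -1274.00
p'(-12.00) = 214.00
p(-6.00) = -314.00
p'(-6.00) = 106.00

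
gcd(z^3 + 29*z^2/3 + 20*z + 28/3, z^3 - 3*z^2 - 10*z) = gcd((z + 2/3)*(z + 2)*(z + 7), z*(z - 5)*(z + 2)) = z + 2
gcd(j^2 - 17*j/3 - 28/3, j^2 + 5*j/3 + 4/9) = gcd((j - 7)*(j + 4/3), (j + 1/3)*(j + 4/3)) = j + 4/3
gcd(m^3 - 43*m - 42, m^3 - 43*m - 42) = m^3 - 43*m - 42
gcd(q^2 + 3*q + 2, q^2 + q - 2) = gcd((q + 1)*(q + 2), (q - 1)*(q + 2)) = q + 2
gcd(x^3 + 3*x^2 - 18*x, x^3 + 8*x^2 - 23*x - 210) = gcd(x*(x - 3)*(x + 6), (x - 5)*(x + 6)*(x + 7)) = x + 6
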